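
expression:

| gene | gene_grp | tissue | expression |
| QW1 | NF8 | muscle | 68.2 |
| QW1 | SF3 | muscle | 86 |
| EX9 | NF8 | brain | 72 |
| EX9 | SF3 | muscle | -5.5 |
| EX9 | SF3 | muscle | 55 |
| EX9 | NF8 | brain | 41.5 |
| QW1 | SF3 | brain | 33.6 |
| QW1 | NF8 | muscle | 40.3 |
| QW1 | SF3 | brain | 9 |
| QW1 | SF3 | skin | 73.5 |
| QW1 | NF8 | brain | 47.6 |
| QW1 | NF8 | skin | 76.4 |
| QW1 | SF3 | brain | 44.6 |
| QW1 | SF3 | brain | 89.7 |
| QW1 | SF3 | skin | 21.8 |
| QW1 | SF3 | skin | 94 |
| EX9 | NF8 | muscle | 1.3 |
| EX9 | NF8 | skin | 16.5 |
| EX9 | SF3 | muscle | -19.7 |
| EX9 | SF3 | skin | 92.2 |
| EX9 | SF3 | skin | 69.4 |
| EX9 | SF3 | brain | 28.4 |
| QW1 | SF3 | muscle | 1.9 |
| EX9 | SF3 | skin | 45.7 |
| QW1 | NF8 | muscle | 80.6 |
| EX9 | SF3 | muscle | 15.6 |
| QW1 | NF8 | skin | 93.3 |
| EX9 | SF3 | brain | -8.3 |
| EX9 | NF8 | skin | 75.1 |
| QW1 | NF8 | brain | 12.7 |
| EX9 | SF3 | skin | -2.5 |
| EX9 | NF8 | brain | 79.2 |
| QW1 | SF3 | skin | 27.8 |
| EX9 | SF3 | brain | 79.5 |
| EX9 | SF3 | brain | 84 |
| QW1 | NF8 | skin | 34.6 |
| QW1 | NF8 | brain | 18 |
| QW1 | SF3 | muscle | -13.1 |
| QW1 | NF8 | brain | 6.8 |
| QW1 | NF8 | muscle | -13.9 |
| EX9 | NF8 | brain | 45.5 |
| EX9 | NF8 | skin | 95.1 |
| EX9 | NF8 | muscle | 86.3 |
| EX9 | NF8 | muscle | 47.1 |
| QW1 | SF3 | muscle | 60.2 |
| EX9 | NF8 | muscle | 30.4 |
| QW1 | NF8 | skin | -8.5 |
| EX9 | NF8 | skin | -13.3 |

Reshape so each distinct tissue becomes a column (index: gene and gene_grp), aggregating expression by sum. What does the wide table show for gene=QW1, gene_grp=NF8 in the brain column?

Rows with gene=QW1, gene_grp=NF8 and tissue=brain: expression values are 47.6, 12.7, 18, 6.8.
47.6 + 12.7 + 18 + 6.8 = 85.1.

85.1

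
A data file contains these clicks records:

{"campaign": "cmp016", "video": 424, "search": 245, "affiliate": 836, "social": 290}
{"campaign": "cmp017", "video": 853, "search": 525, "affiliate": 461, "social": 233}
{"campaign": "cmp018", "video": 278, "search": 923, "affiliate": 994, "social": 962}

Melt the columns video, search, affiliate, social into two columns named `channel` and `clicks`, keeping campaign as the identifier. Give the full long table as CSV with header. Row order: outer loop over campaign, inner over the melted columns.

campaign,channel,clicks
cmp016,video,424
cmp016,search,245
cmp016,affiliate,836
cmp016,social,290
cmp017,video,853
cmp017,search,525
cmp017,affiliate,461
cmp017,social,233
cmp018,video,278
cmp018,search,923
cmp018,affiliate,994
cmp018,social,962

Each (campaign, column) pair becomes one row: 3 × 4 = 12 rows.
For example, (cmp016, video) → clicks=424.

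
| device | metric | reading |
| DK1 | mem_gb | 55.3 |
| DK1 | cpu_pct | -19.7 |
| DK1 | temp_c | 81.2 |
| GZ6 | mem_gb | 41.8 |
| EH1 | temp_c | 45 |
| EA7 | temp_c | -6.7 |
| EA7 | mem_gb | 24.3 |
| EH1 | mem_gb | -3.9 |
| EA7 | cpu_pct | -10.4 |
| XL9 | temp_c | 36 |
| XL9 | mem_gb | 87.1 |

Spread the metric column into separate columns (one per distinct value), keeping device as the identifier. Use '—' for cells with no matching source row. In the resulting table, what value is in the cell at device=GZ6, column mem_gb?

The long row with device=GZ6, metric=mem_gb has reading=41.8.

41.8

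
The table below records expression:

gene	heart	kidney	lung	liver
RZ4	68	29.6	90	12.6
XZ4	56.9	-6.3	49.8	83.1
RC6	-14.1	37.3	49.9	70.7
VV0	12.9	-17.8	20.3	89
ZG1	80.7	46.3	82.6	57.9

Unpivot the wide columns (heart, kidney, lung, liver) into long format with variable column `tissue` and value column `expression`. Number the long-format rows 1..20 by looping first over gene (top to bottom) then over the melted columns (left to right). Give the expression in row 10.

37.3

20 rows total (5 × 4). Row 10: index ⌊(10-1)/4⌋ = 2 into gene → RC6; (10-1) mod 4 = 1 into the melted columns → kidney.
So row 10 is (RC6, kidney, 37.3); expression = 37.3.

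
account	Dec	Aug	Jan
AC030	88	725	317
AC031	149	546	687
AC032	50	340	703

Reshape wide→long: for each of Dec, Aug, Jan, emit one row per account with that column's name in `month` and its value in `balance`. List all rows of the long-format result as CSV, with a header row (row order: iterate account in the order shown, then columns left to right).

account,month,balance
AC030,Dec,88
AC030,Aug,725
AC030,Jan,317
AC031,Dec,149
AC031,Aug,546
AC031,Jan,687
AC032,Dec,50
AC032,Aug,340
AC032,Jan,703

Each (account, column) pair becomes one row: 3 × 3 = 9 rows.
For example, (AC030, Dec) → balance=88.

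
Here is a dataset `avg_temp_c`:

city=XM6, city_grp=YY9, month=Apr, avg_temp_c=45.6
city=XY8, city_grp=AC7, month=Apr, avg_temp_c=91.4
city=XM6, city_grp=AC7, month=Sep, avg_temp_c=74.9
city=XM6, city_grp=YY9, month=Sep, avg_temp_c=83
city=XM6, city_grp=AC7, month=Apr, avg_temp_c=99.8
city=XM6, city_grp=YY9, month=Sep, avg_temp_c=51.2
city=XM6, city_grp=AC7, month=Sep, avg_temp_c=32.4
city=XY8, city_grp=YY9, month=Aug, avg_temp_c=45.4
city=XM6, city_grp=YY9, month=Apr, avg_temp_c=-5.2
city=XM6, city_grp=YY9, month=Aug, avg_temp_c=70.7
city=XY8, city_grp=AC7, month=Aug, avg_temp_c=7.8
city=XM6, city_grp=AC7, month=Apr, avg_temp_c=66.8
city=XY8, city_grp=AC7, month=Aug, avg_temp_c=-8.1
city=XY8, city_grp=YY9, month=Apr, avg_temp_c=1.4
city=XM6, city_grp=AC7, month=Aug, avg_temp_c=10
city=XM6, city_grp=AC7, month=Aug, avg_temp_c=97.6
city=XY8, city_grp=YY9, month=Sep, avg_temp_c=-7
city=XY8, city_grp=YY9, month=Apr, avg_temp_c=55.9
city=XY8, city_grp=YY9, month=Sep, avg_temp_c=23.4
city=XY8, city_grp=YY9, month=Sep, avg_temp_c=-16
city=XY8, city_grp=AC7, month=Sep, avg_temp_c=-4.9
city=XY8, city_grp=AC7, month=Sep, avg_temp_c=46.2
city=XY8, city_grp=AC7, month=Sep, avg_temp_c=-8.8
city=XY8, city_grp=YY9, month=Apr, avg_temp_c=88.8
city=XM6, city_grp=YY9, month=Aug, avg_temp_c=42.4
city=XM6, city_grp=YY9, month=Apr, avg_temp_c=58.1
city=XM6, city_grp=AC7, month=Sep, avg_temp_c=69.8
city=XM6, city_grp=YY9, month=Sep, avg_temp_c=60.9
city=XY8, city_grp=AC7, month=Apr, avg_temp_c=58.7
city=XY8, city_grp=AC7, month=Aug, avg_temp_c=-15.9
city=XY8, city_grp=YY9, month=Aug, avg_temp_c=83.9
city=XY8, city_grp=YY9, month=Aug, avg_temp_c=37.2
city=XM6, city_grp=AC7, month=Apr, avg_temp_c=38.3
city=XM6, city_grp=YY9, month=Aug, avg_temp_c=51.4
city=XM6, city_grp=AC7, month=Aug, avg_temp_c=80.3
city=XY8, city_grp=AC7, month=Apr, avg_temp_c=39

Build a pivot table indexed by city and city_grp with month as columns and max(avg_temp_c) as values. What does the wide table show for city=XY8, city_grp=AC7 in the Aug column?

7.8

Rows with city=XY8, city_grp=AC7 and month=Aug: avg_temp_c values are 7.8, -8.1, -15.9.
max(7.8, -8.1, -15.9) = 7.8.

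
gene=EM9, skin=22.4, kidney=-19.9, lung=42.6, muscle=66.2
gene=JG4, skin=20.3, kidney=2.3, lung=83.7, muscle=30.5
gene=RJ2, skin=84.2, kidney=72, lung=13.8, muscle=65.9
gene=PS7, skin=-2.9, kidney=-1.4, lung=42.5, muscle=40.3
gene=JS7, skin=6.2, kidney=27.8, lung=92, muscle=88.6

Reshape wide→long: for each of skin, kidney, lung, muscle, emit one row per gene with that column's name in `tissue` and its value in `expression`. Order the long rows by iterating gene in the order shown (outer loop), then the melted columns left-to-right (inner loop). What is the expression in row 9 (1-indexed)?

84.2

20 rows total (5 × 4). Row 9: index ⌊(9-1)/4⌋ = 2 into gene → RJ2; (9-1) mod 4 = 0 into the melted columns → skin.
So row 9 is (RJ2, skin, 84.2); expression = 84.2.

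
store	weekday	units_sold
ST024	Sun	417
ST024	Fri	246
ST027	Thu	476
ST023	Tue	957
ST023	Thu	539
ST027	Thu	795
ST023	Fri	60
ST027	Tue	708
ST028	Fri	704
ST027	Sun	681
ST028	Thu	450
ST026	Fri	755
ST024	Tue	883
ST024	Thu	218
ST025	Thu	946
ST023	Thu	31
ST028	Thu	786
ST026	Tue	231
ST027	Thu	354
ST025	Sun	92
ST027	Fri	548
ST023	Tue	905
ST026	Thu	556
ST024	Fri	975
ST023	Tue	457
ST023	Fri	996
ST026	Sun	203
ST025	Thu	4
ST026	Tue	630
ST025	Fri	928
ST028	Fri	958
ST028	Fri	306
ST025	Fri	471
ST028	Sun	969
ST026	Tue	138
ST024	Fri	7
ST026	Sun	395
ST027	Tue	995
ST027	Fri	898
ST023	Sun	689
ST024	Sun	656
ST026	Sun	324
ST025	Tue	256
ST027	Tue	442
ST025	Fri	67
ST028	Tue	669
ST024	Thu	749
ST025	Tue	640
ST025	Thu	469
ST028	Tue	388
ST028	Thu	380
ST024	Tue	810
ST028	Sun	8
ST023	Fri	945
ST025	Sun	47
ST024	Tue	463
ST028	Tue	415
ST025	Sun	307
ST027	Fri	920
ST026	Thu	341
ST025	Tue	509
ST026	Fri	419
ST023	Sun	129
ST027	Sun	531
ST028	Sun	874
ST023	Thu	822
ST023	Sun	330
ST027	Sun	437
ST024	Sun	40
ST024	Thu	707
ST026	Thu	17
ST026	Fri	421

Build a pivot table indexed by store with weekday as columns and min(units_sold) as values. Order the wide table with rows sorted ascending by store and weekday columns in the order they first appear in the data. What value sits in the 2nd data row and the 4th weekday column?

463

With rows sorted ascending by store, row 2 is store=ST024. weekday columns in first-appearance order: Sun, Fri, Thu, Tue; column 4 is Tue.
Long rows with store=ST024, weekday=Tue: min(883, 810, 463) = 463.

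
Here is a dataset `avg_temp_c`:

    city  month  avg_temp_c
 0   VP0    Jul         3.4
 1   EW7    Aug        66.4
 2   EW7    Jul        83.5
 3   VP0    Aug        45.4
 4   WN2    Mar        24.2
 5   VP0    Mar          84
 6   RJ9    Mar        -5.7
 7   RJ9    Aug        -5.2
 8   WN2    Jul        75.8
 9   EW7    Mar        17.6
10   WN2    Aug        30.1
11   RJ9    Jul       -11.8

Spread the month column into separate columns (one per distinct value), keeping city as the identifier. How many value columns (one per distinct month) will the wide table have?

3

3 distinct month values: Jul, Aug, Mar.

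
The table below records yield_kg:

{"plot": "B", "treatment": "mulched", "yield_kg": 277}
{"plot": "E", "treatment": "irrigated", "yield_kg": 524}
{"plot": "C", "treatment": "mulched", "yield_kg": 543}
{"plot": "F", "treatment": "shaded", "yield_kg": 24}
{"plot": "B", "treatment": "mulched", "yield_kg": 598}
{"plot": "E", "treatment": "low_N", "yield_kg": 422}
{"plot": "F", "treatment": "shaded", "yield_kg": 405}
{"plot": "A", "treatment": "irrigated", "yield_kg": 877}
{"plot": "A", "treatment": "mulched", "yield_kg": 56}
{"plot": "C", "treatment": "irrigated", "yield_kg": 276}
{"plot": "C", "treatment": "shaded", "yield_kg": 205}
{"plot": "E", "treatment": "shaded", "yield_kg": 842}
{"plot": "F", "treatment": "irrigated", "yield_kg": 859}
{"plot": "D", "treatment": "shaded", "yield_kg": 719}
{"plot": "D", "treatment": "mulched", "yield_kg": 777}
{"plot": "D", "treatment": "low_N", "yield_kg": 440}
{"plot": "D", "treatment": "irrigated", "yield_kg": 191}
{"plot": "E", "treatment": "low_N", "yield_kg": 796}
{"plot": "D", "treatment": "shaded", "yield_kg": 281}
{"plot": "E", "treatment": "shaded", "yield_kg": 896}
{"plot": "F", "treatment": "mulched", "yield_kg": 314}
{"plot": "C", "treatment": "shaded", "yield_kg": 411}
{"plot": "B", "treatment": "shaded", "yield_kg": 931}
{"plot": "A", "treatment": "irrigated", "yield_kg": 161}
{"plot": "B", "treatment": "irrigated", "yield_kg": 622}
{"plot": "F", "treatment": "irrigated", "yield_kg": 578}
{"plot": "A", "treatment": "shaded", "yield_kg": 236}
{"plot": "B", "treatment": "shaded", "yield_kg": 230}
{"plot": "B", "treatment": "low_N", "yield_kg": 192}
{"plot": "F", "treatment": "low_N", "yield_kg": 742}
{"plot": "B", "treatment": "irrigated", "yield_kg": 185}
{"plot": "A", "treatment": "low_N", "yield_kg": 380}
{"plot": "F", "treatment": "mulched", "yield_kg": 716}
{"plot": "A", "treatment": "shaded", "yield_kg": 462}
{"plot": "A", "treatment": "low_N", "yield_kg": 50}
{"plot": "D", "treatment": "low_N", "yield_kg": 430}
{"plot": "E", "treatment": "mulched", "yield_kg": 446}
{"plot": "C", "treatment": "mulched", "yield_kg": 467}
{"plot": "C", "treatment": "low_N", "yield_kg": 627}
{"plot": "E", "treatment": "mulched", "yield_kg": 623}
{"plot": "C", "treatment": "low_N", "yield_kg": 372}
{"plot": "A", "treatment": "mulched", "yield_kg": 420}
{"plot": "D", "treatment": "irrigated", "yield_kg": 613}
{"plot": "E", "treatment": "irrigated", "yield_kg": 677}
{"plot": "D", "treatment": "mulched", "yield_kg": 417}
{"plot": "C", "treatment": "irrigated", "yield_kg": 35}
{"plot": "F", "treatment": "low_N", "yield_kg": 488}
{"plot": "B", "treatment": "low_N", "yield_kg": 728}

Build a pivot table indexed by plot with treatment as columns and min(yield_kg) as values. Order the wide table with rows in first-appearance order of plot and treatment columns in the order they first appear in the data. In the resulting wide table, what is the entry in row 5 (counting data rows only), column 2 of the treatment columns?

With rows in first-appearance order of plot, row 5 is plot=A. treatment columns in first-appearance order: mulched, irrigated, shaded, low_N; column 2 is irrigated.
Long rows with plot=A, treatment=irrigated: min(877, 161) = 161.

161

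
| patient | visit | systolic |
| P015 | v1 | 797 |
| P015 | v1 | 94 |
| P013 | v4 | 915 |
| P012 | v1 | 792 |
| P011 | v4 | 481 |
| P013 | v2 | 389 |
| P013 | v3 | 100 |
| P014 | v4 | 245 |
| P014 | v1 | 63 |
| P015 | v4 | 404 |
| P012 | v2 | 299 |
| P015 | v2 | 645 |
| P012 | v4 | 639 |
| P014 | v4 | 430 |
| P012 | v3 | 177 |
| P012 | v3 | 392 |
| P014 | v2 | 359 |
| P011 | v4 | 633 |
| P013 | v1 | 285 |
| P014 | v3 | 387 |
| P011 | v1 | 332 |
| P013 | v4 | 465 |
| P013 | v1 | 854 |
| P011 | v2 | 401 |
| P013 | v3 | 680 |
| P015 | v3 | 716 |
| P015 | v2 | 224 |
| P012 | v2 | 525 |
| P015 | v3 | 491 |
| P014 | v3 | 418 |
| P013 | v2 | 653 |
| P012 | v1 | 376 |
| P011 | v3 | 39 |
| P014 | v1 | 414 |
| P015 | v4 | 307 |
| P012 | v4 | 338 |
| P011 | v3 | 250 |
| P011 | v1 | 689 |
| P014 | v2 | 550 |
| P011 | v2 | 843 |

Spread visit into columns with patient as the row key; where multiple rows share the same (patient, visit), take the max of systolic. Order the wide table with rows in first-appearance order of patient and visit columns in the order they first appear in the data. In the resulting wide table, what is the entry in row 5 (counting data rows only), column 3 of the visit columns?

550

With rows in first-appearance order of patient, row 5 is patient=P014. visit columns in first-appearance order: v1, v4, v2, v3; column 3 is v2.
Long rows with patient=P014, visit=v2: max(359, 550) = 550.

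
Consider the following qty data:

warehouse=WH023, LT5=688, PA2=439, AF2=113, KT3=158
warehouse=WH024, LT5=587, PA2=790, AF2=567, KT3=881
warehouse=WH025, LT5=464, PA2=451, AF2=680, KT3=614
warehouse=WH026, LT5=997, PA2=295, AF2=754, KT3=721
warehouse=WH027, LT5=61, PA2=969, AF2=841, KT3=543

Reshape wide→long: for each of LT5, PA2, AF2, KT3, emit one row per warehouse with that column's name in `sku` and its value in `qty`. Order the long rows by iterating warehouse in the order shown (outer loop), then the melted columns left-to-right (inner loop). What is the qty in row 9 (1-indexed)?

20 rows total (5 × 4). Row 9: index ⌊(9-1)/4⌋ = 2 into warehouse → WH025; (9-1) mod 4 = 0 into the melted columns → LT5.
So row 9 is (WH025, LT5, 464); qty = 464.

464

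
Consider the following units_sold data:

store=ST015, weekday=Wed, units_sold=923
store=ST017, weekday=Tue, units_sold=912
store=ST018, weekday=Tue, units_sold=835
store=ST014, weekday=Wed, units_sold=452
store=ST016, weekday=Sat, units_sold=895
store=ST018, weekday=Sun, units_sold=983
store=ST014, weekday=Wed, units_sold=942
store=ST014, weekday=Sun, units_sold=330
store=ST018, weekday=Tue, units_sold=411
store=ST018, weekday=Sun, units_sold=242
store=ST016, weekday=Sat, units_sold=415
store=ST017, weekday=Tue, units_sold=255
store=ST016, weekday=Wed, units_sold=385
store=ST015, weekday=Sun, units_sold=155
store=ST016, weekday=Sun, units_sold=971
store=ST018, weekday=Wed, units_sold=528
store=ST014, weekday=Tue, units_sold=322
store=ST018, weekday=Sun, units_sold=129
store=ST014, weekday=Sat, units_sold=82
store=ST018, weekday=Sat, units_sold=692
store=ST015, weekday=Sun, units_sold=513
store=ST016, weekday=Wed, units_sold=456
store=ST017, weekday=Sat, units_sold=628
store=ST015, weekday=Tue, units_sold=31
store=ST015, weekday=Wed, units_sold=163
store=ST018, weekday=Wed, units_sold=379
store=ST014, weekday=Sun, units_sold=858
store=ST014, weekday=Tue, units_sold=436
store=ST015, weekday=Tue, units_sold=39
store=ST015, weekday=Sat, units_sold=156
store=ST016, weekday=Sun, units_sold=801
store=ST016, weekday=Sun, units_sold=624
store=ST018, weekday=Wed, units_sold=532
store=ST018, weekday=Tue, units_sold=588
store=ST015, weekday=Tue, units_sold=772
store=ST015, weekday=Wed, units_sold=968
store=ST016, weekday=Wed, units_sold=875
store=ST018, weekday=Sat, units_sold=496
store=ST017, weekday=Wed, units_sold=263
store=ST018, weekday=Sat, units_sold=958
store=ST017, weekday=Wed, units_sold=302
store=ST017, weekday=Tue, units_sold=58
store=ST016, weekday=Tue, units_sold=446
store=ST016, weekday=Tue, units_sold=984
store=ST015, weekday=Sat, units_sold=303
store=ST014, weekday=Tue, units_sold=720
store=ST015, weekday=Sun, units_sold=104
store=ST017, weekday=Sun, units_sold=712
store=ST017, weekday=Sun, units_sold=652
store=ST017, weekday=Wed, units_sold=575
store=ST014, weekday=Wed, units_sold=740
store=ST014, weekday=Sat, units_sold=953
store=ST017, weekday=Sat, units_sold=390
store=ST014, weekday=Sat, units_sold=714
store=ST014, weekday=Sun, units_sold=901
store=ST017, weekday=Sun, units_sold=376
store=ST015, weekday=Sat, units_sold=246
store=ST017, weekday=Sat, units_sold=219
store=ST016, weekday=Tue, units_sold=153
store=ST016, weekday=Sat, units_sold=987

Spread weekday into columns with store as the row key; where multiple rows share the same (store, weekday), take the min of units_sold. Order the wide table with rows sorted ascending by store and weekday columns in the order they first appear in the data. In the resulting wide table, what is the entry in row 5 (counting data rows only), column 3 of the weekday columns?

With rows sorted ascending by store, row 5 is store=ST018. weekday columns in first-appearance order: Wed, Tue, Sat, Sun; column 3 is Sat.
Long rows with store=ST018, weekday=Sat: min(692, 496, 958) = 496.

496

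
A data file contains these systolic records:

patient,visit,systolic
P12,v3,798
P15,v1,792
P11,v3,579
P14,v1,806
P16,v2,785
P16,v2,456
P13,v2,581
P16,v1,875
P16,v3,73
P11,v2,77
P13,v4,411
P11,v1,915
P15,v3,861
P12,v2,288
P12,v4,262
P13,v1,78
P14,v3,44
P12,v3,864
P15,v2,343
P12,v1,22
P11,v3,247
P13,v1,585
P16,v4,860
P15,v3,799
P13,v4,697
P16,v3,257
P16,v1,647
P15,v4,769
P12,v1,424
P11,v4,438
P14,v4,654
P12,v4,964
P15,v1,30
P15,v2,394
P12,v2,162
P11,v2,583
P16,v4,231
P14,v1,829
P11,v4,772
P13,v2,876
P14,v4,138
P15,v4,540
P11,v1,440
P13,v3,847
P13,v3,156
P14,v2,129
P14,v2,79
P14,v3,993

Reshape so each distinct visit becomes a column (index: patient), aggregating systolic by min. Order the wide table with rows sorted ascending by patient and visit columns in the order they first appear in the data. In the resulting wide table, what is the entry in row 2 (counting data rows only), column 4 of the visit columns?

262

With rows sorted ascending by patient, row 2 is patient=P12. visit columns in first-appearance order: v3, v1, v2, v4; column 4 is v4.
Long rows with patient=P12, visit=v4: min(262, 964) = 262.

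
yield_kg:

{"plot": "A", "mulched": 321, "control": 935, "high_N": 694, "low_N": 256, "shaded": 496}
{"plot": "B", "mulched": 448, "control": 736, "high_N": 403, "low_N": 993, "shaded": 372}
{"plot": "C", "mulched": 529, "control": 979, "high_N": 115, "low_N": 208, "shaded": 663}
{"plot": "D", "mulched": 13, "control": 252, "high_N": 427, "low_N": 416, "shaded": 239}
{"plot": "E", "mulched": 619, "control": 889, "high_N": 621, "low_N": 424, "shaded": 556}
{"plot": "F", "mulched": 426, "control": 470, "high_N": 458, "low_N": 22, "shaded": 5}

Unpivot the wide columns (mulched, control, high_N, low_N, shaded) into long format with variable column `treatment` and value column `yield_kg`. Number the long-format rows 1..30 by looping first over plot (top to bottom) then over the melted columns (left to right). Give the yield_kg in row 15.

30 rows total (6 × 5). Row 15: index ⌊(15-1)/5⌋ = 2 into plot → C; (15-1) mod 5 = 4 into the melted columns → shaded.
So row 15 is (C, shaded, 663); yield_kg = 663.

663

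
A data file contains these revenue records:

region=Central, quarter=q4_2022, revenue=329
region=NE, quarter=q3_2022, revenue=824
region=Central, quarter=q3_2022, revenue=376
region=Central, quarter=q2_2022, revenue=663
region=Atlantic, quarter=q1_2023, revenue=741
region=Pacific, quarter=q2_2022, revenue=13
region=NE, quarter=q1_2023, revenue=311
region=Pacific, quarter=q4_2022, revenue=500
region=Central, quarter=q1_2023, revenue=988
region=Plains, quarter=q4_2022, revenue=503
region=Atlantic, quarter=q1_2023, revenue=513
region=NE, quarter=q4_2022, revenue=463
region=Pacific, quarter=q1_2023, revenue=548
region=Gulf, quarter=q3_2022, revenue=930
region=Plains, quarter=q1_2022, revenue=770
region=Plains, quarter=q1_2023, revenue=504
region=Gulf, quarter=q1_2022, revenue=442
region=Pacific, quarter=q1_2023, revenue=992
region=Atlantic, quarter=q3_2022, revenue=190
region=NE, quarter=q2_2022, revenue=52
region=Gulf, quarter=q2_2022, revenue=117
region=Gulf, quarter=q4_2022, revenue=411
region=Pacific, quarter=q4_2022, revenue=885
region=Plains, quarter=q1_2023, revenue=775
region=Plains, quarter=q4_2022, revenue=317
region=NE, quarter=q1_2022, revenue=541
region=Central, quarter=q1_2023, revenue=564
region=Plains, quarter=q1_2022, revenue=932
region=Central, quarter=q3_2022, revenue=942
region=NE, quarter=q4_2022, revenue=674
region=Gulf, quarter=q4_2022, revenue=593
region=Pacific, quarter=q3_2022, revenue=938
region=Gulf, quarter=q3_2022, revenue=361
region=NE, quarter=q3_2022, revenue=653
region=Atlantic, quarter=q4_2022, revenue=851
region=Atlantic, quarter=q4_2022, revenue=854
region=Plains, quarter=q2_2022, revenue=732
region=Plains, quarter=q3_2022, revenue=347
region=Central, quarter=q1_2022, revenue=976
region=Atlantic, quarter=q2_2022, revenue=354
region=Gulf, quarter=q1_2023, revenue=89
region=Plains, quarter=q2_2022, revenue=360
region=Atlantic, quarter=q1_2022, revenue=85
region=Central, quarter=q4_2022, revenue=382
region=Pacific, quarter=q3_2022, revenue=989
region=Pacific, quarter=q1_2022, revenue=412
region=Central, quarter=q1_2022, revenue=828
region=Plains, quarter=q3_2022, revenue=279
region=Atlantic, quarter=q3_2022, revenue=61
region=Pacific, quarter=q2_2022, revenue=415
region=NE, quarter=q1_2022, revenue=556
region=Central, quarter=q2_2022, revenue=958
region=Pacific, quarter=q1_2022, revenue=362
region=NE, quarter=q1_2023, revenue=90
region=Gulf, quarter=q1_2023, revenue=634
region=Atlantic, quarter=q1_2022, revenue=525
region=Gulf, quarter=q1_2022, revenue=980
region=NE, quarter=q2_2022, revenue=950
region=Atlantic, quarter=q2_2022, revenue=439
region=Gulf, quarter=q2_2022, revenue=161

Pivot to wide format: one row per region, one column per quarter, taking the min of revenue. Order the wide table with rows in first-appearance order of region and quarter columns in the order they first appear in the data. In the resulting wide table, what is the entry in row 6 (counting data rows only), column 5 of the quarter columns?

442

With rows in first-appearance order of region, row 6 is region=Gulf. quarter columns in first-appearance order: q4_2022, q3_2022, q2_2022, q1_2023, q1_2022; column 5 is q1_2022.
Long rows with region=Gulf, quarter=q1_2022: min(442, 980) = 442.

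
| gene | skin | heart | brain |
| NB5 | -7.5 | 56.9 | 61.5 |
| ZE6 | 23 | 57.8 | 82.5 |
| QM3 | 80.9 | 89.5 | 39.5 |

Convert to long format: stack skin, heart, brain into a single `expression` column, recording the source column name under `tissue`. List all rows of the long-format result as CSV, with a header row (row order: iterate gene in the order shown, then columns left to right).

gene,tissue,expression
NB5,skin,-7.5
NB5,heart,56.9
NB5,brain,61.5
ZE6,skin,23
ZE6,heart,57.8
ZE6,brain,82.5
QM3,skin,80.9
QM3,heart,89.5
QM3,brain,39.5

Each (gene, column) pair becomes one row: 3 × 3 = 9 rows.
For example, (NB5, skin) → expression=-7.5.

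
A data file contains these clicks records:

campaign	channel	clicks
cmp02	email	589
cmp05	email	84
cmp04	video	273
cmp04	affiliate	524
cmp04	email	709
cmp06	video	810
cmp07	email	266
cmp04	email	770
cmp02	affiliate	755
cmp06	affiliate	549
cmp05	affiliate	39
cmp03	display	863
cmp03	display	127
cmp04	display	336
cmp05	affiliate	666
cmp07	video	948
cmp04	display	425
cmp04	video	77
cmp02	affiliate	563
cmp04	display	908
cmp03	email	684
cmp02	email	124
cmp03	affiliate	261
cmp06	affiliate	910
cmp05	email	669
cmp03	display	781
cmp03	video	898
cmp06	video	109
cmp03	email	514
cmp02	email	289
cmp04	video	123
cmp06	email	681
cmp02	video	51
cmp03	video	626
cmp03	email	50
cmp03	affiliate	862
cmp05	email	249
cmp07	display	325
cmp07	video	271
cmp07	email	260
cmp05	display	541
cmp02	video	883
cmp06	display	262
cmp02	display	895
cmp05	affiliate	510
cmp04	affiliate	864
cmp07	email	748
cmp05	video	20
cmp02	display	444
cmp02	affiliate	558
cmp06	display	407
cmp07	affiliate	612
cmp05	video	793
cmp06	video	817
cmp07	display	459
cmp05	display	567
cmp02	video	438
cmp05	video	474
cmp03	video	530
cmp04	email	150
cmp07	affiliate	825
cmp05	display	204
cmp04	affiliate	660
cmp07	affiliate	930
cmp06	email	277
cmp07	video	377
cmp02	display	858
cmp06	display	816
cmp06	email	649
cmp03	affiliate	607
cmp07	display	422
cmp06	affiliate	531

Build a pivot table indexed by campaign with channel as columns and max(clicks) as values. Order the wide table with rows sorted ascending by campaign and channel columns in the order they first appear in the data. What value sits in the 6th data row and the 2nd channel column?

With rows sorted ascending by campaign, row 6 is campaign=cmp07. channel columns in first-appearance order: email, video, affiliate, display; column 2 is video.
Long rows with campaign=cmp07, channel=video: max(948, 271, 377) = 948.

948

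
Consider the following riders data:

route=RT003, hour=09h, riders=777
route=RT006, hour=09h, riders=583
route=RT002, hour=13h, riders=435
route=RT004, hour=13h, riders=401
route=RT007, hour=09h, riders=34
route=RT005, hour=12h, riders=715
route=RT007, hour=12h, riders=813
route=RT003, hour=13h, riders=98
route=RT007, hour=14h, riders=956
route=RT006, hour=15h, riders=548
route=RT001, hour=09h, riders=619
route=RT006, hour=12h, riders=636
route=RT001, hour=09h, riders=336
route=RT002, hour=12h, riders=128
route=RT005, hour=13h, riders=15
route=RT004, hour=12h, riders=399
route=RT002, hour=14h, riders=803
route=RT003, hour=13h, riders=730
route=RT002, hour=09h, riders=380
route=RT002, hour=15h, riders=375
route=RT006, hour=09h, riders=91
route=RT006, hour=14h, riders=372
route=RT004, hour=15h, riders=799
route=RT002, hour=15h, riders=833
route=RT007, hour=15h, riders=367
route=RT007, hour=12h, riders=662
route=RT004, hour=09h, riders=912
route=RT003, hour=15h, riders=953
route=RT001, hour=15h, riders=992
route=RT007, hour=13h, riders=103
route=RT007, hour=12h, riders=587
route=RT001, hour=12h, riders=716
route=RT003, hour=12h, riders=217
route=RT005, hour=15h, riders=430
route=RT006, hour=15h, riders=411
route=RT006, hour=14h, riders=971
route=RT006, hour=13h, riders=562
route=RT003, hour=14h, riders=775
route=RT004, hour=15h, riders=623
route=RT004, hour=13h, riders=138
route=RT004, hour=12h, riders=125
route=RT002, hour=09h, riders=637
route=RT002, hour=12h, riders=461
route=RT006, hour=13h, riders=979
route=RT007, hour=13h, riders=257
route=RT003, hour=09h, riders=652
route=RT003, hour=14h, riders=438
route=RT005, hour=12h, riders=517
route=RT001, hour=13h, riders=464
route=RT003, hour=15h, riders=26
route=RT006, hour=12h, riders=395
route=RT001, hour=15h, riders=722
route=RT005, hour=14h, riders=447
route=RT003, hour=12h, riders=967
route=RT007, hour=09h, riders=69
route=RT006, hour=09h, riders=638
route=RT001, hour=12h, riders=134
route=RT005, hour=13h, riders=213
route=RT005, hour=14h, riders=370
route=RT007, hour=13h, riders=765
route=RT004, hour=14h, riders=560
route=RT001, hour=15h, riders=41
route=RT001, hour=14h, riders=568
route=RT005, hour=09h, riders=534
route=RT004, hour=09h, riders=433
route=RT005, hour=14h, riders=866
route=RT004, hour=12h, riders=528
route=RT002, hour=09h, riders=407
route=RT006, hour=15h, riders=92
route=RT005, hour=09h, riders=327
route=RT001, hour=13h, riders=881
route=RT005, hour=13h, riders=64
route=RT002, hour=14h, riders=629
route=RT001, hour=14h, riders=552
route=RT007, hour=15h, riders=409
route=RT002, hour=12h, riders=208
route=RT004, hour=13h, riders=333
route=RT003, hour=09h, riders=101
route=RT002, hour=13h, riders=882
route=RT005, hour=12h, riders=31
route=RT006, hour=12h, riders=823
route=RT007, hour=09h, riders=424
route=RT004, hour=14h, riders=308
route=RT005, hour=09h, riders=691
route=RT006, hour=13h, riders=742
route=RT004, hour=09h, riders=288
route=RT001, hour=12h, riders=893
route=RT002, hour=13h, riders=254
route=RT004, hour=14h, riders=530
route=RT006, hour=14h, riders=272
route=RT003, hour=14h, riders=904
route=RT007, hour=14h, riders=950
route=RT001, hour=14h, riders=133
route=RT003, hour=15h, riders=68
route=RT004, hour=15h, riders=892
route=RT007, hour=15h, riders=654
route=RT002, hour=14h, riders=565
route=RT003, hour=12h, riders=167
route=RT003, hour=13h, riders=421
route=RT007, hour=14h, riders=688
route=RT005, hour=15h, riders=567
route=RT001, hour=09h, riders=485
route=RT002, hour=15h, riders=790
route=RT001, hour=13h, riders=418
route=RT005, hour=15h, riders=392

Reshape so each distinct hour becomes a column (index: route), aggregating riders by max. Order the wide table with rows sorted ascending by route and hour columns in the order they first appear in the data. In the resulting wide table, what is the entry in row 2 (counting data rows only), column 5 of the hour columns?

With rows sorted ascending by route, row 2 is route=RT002. hour columns in first-appearance order: 09h, 13h, 12h, 14h, 15h; column 5 is 15h.
Long rows with route=RT002, hour=15h: max(375, 833, 790) = 833.

833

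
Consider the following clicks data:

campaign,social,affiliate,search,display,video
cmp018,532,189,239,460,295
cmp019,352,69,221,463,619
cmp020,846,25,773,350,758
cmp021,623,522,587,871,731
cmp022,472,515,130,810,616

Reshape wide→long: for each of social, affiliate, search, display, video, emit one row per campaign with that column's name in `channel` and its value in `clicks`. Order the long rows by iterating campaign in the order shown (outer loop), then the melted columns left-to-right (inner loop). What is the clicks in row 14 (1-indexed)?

25 rows total (5 × 5). Row 14: index ⌊(14-1)/5⌋ = 2 into campaign → cmp020; (14-1) mod 5 = 3 into the melted columns → display.
So row 14 is (cmp020, display, 350); clicks = 350.

350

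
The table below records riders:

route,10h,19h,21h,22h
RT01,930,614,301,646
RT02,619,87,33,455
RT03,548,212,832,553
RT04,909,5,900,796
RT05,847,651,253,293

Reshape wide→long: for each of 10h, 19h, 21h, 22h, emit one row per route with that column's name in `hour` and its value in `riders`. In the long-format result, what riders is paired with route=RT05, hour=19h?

Unpivoting turns each (route, wide-column) pair into one long row.
The wide cell at row RT05, column 19h holds 651, so the long row (RT05, 19h) has riders=651.

651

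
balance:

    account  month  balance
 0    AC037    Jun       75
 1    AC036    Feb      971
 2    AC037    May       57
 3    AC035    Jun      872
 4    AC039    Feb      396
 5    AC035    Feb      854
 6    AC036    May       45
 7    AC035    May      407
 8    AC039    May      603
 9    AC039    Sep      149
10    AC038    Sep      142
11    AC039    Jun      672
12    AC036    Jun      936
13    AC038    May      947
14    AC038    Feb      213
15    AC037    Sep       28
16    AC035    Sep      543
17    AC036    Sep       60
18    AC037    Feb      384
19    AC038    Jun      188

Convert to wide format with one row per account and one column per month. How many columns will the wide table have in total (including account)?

5

1 column for account plus 4 distinct month values → 5 columns.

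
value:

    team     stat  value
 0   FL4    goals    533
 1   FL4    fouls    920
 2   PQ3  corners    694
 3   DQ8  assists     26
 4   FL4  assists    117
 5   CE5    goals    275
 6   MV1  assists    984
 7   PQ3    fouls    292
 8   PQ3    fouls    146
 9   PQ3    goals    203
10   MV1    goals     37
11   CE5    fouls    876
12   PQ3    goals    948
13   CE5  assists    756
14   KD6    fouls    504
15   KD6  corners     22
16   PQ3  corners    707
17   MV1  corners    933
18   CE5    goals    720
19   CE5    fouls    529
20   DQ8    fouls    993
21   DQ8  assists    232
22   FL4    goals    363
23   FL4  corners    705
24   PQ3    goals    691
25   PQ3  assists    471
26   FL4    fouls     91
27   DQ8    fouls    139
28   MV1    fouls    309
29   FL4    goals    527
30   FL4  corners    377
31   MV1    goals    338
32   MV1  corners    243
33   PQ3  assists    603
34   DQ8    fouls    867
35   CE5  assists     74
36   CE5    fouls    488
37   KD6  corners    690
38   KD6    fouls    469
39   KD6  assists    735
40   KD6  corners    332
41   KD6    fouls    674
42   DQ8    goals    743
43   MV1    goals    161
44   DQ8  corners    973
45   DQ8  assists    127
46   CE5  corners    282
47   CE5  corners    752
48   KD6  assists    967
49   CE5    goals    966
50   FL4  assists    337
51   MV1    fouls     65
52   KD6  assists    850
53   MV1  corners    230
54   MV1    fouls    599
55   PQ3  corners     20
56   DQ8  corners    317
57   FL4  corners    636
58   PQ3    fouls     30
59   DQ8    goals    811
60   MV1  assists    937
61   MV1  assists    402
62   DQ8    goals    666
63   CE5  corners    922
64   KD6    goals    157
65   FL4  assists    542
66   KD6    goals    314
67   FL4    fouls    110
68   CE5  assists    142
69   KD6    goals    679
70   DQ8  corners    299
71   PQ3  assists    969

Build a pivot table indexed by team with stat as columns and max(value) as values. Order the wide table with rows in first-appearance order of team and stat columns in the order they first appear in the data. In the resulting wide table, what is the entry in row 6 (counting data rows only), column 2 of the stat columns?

With rows in first-appearance order of team, row 6 is team=KD6. stat columns in first-appearance order: goals, fouls, corners, assists; column 2 is fouls.
Long rows with team=KD6, stat=fouls: max(504, 469, 674) = 674.

674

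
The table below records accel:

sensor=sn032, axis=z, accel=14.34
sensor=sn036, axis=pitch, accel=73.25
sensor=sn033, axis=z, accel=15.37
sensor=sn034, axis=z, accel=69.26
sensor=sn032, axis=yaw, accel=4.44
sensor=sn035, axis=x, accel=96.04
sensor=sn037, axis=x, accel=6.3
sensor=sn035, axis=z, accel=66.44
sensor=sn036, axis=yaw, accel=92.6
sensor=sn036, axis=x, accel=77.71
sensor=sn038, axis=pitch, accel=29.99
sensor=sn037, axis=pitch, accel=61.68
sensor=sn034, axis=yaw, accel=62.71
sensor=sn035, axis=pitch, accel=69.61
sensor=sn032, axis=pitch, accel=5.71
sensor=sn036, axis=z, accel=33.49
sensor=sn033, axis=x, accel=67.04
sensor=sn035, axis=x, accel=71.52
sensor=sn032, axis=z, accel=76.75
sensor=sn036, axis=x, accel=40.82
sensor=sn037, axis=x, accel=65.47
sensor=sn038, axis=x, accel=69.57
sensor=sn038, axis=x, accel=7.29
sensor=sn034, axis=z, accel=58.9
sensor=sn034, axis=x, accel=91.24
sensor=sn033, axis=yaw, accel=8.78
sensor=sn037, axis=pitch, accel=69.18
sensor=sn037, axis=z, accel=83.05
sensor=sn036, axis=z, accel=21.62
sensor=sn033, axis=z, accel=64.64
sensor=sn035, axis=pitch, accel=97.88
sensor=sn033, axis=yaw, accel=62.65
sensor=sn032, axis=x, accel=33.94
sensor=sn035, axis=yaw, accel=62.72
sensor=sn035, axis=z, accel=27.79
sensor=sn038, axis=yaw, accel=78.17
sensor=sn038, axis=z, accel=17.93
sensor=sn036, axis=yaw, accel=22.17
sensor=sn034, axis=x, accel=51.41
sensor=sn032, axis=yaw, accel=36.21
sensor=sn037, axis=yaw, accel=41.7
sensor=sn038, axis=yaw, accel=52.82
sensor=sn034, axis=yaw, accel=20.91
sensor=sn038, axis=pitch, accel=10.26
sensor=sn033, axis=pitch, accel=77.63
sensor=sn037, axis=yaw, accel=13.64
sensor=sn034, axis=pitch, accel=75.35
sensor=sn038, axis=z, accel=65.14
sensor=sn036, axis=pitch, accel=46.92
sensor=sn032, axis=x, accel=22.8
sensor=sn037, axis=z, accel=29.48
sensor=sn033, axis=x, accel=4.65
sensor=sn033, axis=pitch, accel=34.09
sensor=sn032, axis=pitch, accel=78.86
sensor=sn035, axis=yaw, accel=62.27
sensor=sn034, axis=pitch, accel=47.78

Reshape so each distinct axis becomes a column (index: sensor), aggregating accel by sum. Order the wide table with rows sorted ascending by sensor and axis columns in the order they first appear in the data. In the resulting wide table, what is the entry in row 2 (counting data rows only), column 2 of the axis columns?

With rows sorted ascending by sensor, row 2 is sensor=sn033. axis columns in first-appearance order: z, pitch, yaw, x; column 2 is pitch.
Long rows with sensor=sn033, axis=pitch: 77.63 + 34.09 = 111.72.

111.72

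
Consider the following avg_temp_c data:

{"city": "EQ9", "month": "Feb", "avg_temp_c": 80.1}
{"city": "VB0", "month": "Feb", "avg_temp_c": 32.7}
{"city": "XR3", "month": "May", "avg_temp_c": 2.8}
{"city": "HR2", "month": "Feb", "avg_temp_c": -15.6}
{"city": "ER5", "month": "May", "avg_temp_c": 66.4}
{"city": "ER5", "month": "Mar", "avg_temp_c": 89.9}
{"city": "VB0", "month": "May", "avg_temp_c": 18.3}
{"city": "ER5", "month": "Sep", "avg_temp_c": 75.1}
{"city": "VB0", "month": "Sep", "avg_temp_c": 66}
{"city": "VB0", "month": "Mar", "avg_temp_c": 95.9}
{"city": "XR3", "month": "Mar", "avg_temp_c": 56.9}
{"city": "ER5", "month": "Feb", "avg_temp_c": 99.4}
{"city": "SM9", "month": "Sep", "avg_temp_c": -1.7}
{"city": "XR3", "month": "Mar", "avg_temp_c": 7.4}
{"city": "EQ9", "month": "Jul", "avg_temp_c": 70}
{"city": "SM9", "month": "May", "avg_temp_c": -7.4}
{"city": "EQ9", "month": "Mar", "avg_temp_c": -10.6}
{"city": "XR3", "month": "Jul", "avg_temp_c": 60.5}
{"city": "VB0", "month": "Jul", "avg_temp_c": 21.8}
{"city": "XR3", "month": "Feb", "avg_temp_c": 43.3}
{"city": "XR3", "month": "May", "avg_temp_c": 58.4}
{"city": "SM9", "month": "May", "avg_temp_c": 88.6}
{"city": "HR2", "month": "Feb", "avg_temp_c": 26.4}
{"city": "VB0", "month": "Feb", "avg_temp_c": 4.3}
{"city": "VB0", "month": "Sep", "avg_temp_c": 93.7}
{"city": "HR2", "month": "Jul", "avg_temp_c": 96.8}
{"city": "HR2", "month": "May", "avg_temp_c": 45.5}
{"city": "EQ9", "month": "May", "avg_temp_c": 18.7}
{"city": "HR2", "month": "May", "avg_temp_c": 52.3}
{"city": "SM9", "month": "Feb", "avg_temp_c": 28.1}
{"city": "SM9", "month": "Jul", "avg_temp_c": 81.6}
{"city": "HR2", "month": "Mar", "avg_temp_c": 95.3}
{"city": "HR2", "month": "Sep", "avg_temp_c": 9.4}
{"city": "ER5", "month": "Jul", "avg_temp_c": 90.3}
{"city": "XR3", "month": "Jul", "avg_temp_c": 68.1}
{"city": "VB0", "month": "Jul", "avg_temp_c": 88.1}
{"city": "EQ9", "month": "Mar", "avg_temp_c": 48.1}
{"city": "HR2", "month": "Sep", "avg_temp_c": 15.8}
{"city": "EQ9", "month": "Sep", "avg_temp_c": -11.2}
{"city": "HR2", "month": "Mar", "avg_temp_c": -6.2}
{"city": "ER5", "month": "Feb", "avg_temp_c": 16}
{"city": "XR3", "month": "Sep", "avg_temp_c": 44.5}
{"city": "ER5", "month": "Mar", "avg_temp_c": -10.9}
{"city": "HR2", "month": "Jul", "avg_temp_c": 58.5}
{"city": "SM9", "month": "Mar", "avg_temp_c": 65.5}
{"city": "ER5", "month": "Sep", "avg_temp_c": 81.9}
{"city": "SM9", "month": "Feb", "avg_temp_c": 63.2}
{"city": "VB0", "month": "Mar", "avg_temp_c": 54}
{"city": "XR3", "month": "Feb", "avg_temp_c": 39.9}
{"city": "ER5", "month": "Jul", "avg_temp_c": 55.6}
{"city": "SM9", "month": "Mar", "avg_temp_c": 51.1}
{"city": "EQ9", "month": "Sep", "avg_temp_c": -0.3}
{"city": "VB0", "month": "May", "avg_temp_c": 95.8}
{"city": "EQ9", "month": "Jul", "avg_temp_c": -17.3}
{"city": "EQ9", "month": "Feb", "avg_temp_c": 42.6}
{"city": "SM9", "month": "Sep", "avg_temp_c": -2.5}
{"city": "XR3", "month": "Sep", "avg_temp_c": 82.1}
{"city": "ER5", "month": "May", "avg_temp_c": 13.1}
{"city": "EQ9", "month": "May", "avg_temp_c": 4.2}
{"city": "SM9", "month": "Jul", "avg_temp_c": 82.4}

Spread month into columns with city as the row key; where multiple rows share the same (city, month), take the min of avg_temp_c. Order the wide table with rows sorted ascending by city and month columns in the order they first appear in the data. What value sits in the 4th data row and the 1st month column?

28.1

With rows sorted ascending by city, row 4 is city=SM9. month columns in first-appearance order: Feb, May, Mar, Sep, Jul; column 1 is Feb.
Long rows with city=SM9, month=Feb: min(28.1, 63.2) = 28.1.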